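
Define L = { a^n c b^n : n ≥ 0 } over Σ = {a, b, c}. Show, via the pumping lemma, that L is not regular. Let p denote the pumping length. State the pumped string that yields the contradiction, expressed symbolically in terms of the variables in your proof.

a^{p+k} c b^p

Suppose for contradiction that L is regular, and let p be the pumping length.
Take w = a^p c b^p ∈ L with |w| = 2p+1 ≥ p.
The pumping lemma gives a decomposition w = xyz where |xy| ≤ p and |y| ≥ 1.
Because |xy| ≤ p and w begins with p copies of a, we have y = a^k with 1 ≤ k ≤ p.
Pump with i = 2: xy^2z = a^{p+k} c b^p, which would require p+k = p. But k ≥ 1, so xy^2z ∉ L.
This is a contradiction; hence L is not regular.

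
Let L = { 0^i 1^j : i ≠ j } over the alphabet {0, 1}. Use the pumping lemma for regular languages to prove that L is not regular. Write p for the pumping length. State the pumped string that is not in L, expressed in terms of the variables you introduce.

0^{p+p!} 1^{p+p!}

Toward a contradiction, assume L is regular with pumping length p.
Choose w = 0^p 1^{p+p!}. Since p ≠ p+p!, w ∈ L; and |w| ≥ p.
Write w = xyz as guaranteed by the lemma, with |xy| ≤ p and y is nonempty.
Because |xy| ≤ p and w begins with p copies of 0, we have y = 0^k with 1 ≤ k ≤ p.
Since 1 ≤ k ≤ p, k divides p!; set t = 1 + p!/k. Then xy^t z has p + (p!/k)·k = p + p! copies of 0. Now the 0-count equals the 1-count, so i ≠ j fails. So xy^t z = 0^{p+p!} 1^{p+p!} ∉ L.
This is a contradiction; hence L is not regular.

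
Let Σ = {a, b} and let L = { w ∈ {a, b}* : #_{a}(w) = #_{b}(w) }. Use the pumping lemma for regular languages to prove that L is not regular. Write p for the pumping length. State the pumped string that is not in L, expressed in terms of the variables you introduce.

Assume L is regular. Let p be the pumping length given by the pumping lemma.
Choose w = a^p b^p ∈ L with |w| = 2p ≥ p.
By the pumping lemma, w = xyz with |xy| ≤ p and |y| > 0.
The first p characters of w are a's, so xy (and hence y) consists only of a's. Write y = a^k, 1 ≤ k ≤ p.
Pump with i = 2: xy^2z = a^{p+k} b^p has p+k occurrences of a but only p of b. Since k ≥ 1 the counts differ, so xy^2z ∉ L.
This contradicts the pumping lemma, so L is not regular.

a^{p+k} b^p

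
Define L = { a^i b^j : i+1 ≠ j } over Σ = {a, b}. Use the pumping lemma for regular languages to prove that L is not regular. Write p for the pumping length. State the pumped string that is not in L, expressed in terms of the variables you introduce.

a^{p+p!} b^{p+p!+1}

Assume L is regular. Let p be the pumping length given by the pumping lemma.
Choose w = a^p b^{p+p!+1}. Since p ≠ (p+p!+1)-1 = p+p!, w ∈ L; and |w| ≥ p.
Write w = xyz as guaranteed by the lemma, with |xy| ≤ p and |y| > 0.
The first p characters of w are a's, so xy (and hence y) consists only of a's. Write y = a^k, 1 ≤ k ≤ p.
Since 1 ≤ k ≤ p, k divides p!; set t = 1 + p!/k. Then xy^t z has p + (p!/k)·k = p + p! copies of a. Now the a-count is p+p! and (b-count)-1 = (p+p!+1)-1 = p+p!, so i+1 ≠ j fails. So xy^t z = a^{p+p!} b^{p+p!+1} ∉ L.
This contradicts the pumping lemma, so L is not regular.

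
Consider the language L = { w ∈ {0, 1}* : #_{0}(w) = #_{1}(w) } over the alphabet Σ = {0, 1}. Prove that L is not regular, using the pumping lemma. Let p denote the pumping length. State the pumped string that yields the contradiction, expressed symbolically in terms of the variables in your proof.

Toward a contradiction, assume L is regular with pumping length p.
Choose w = 0^p 1^p ∈ L with |w| = 2p ≥ p.
By the pumping lemma, w = xyz with |xy| ≤ p and y is nonempty.
The first p characters of w are 0's, so xy (and hence y) consists only of 0's. Write y = 0^k, 1 ≤ k ≤ p.
Pump with i = 2: xy^2z = 0^{p+k} 1^p has p+k occurrences of 0 but only p of 1. Since k ≥ 1 the counts differ, so xy^2z ∉ L.
This is a contradiction; hence L is not regular.

0^{p+k} 1^p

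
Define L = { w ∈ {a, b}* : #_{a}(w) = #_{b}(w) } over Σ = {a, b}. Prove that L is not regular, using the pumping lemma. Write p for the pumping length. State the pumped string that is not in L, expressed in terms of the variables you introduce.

Toward a contradiction, assume L is regular with pumping length p.
Choose w = a^p b^p ∈ L with |w| = 2p ≥ p.
Write w = xyz as guaranteed by the lemma, with |xy| ≤ p and |y| > 0.
Because |xy| ≤ p and w begins with p copies of a, we have y = a^k with 1 ≤ k ≤ p.
Pump with i = 2: xy^2z = a^{p+k} b^p has p+k occurrences of a but only p of b. Since k ≥ 1 the counts differ, so xy^2z ∉ L.
Contradiction. Therefore L is not regular.

a^{p+k} b^p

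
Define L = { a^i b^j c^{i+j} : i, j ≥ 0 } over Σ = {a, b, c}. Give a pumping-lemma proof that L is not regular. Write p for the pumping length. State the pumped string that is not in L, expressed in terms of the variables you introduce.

a^{p+k} b^p c^{2p}

Suppose for contradiction that L is regular, and let p be the pumping length.
Take w = a^p b^p c^{2p} ∈ L (with i=j=p, i+j=2p), |w| = 4p ≥ p.
Write w = xyz as guaranteed by the lemma, with |xy| ≤ p and |y| > 0.
Because |xy| ≤ p and w begins with p copies of a, we have y = a^k with 1 ≤ k ≤ p.
Consider xy^2z = a^{p+k} b^p c^{2p}. Now the a- and b-counts sum to 2p+k, but the c-count is 2p ≠ 2p+k. So xy^2z ∉ L.
Contradiction. Therefore L is not regular.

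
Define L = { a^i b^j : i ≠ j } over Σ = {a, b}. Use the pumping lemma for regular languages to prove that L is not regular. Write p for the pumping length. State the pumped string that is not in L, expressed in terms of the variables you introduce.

a^{p+p!} b^{p+p!}

Suppose for contradiction that L is regular, and let p be the pumping length.
Choose w = a^p b^{p+p!}. Since p ≠ p+p!, w ∈ L; and |w| ≥ p.
Write w = xyz as guaranteed by the lemma, with |xy| ≤ p and |y| ≥ 1.
Because |xy| ≤ p and w begins with p copies of a, we have y = a^k with 1 ≤ k ≤ p.
Since 1 ≤ k ≤ p, k divides p!; set t = 1 + p!/k. Then xy^t z has p + (p!/k)·k = p + p! copies of a. Now the a-count equals the b-count, so i ≠ j fails. So xy^t z = a^{p+p!} b^{p+p!} ∉ L.
This is a contradiction; hence L is not regular.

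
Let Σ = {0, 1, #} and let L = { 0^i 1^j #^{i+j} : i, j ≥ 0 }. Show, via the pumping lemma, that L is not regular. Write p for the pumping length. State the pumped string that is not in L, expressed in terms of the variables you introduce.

Suppose for contradiction that L is regular, and let p be the pumping length.
Take w = 0^p 1^p #^{2p} ∈ L (with i=j=p, i+j=2p), |w| = 4p ≥ p.
The pumping lemma gives a decomposition w = xyz where |xy| ≤ p and |y| > 0.
Because |xy| ≤ p and w begins with p copies of 0, we have y = 0^k with 1 ≤ k ≤ p.
Consider xy^2z = 0^{p+k} 1^p #^{2p}. Now the 0- and 1-counts sum to 2p+k, but the #-count is 2p ≠ 2p+k. So xy^2z ∉ L.
This is a contradiction; hence L is not regular.

0^{p+k} 1^p #^{2p}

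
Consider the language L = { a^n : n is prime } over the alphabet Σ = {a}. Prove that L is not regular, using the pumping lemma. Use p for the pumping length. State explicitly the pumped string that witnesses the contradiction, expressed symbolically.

a^{q(1+k)}

Toward a contradiction, assume L is regular with pumping length p.
Let q be a prime with q ≥ p+2 (infinitely many primes exist), and take w = a^q ∈ L with |w| = q ≥ p.
The pumping lemma gives a decomposition w = xyz where |xy| ≤ p and y is nonempty.
Then y = a^k for some k with 1 ≤ k ≤ p.
Since 1 ≤ k ≤ p, |xz| = q-k. Pump with i = q+1: |xy^{q+1}z| = (q-k)+(q+1)k = q+qk = q(1+k), which is composite (both factors ≥ 2). So xy^{q+1}z = a^{q(1+k)} ∉ L.
This contradicts the pumping lemma, so L is not regular.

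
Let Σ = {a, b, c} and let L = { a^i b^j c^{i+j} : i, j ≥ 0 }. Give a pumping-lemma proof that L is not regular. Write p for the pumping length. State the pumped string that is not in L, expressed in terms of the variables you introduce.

Toward a contradiction, assume L is regular with pumping length p.
Take w = a^p b^p c^{2p} ∈ L (with i=j=p, i+j=2p), |w| = 4p ≥ p.
The pumping lemma gives a decomposition w = xyz where |xy| ≤ p and |y| > 0.
Because |xy| ≤ p and w begins with p copies of a, we have y = a^k with 1 ≤ k ≤ p.
Consider xy^2z = a^{p+k} b^p c^{2p}. Now the a- and b-counts sum to 2p+k, but the c-count is 2p ≠ 2p+k. So xy^2z ∉ L.
Contradiction. Therefore L is not regular.

a^{p+k} b^p c^{2p}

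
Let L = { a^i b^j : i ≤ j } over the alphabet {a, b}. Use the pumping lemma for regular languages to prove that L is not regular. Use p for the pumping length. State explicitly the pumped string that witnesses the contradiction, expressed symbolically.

a^{p+k} b^p

Assume L is regular. Let p be the pumping length given by the pumping lemma.
Choose w = a^p b^p ∈ L, with |w| = 2p ≥ p.
Write w = xyz as guaranteed by the lemma, with |xy| ≤ p and |y| ≥ 1.
Since the first p symbols of w are all a's and |xy| ≤ p, y lies entirely in the leading a-block: y = a^k for some k with 1 ≤ k ≤ p.
Consider xy^2z = a^{p+k} b^p. Since k ≥ 1, the a-count p+k exceeds the b-count p, so i ≤ j fails; thus xy^2z ∉ L.
This is a contradiction; hence L is not regular.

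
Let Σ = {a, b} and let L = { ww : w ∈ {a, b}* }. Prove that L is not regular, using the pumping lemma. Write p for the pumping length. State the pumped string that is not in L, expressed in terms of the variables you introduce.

Toward a contradiction, assume L is regular with pumping length p.
Take w = a^p b^p a^p b^p = uu where u = a^pb^p; then w ∈ L and |w| = 4p ≥ p.
Write w = xyz as guaranteed by the lemma, with |xy| ≤ p and |y| ≥ 1.
Because |xy| ≤ p and w begins with p copies of a, we have y = a^k with 1 ≤ k ≤ p.
Pump with i = 2: xy^2z = a^{p+k} b^p a^p b^p, of length 4p+k. Suppose this equals vv. The string starts with a and ends with b, so v does too; thus the boundary between the two copies of v is a b→a transition. There is exactly one such transition, at position 2p+k, so |v| = 2p+k and |vv| = 4p+2k ≠ 4p+k since k ≥ 1. So xy^2z ∉ L.
This is a contradiction; hence L is not regular.

a^{p+k} b^p a^p b^p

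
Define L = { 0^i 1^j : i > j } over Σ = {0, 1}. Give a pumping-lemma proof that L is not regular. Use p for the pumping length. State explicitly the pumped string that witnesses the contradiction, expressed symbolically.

Assume L is regular. Let p be the pumping length given by the pumping lemma.
Choose w = 0^{p+1} 1^p ∈ L, with |w| = 2p+1 ≥ p.
By the pumping lemma, w = xyz with |xy| ≤ p and |y| > 0.
Since the first p symbols of w are all 0's and |xy| ≤ p, y lies entirely in the leading 0-block: y = 0^k for some k with 1 ≤ k ≤ p.
Consider xy^0z = xz = 0^{p+1-k} 1^p. Since k ≥ 1, the 0-count p+1-k is at most p, so i > j fails; thus xz ∉ L.
Contradiction. Therefore L is not regular.

0^{p+1-k} 1^p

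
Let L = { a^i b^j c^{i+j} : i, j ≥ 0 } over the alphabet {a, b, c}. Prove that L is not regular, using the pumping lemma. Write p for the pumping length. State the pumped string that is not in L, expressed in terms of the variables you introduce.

Suppose for contradiction that L is regular, and let p be the pumping length.
Take w = a^p b^p c^{2p} ∈ L (with i=j=p, i+j=2p), |w| = 4p ≥ p.
The pumping lemma gives a decomposition w = xyz where |xy| ≤ p and y is nonempty.
Because |xy| ≤ p and w begins with p copies of a, we have y = a^k with 1 ≤ k ≤ p.
Consider xy^2z = a^{p+k} b^p c^{2p}. Now the a- and b-counts sum to 2p+k, but the c-count is 2p ≠ 2p+k. So xy^2z ∉ L.
This is a contradiction; hence L is not regular.

a^{p+k} b^p c^{2p}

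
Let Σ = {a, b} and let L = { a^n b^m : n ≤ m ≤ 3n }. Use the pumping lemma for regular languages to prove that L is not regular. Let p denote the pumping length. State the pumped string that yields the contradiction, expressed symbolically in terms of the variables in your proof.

a^{p+k} b^p

Assume L is regular. Let p be the pumping length given by the pumping lemma.
Take w = a^p b^p ∈ L (since p ≤ p ≤ 3p), with |w| = 2p ≥ p.
The pumping lemma gives a decomposition w = xyz where |xy| ≤ p and y is nonempty.
Since the first p symbols of w are all a's and |xy| ≤ p, y lies entirely in the leading a-block: y = a^k for some k with 1 ≤ k ≤ p.
Pump with i = 2: xy^2z = a^{p+k} b^p. Now n = p+k > p = m, so the condition n ≤ m fails. Thus xy^2z ∉ L.
This is a contradiction; hence L is not regular.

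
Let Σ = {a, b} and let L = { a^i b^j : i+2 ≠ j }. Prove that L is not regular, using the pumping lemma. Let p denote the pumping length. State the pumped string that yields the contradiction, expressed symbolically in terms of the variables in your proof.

a^{p+p!} b^{p+p!+2}

Assume L is regular. Let p be the pumping length given by the pumping lemma.
Choose w = a^p b^{p+p!+2}. Since p ≠ (p+p!+2)-2 = p+p!, w ∈ L; and |w| ≥ p.
Write w = xyz as guaranteed by the lemma, with |xy| ≤ p and |y| > 0.
Because |xy| ≤ p and w begins with p copies of a, we have y = a^k with 1 ≤ k ≤ p.
Since 1 ≤ k ≤ p, k divides p!; set t = 1 + p!/k. Then xy^t z has p + (p!/k)·k = p + p! copies of a. Now the a-count is p+p! and (b-count)-2 = (p+p!+2)-2 = p+p!, so i+2 ≠ j fails. So xy^t z = a^{p+p!} b^{p+p!+2} ∉ L.
Contradiction. Therefore L is not regular.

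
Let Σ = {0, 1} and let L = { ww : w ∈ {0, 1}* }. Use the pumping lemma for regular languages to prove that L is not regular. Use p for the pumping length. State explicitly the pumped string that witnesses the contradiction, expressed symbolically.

Assume L is regular. Let p be the pumping length given by the pumping lemma.
Take w = 0^p 1^p 0^p 1^p = uu where u = 0^p1^p; then w ∈ L and |w| = 4p ≥ p.
Write w = xyz as guaranteed by the lemma, with |xy| ≤ p and y is nonempty.
Since the first p symbols of w are all 0's and |xy| ≤ p, y lies entirely in the leading 0-block: y = 0^k for some k with 1 ≤ k ≤ p.
Pump with i = 2: xy^2z = 0^{p+k} 1^p 0^p 1^p, of length 4p+k. Suppose this equals vv. The string starts with 0 and ends with 1, so v does too; thus the boundary between the two copies of v is a 1→0 transition. There is exactly one such transition, at position 2p+k, so |v| = 2p+k and |vv| = 4p+2k ≠ 4p+k since k ≥ 1. So xy^2z ∉ L.
Contradiction. Therefore L is not regular.

0^{p+k} 1^p 0^p 1^p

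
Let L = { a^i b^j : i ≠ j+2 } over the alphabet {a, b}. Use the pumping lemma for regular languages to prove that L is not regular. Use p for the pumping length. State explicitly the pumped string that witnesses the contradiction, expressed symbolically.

Toward a contradiction, assume L is regular with pumping length p.
Choose w = a^p b^{p+p!-2}. Since p ≠ (p+p!-2)+2 = p+p!, w ∈ L; and |w| ≥ p.
The pumping lemma gives a decomposition w = xyz where |xy| ≤ p and |y| > 0.
Because |xy| ≤ p and w begins with p copies of a, we have y = a^k with 1 ≤ k ≤ p.
Since 1 ≤ k ≤ p, k divides p!; set t = 1 + p!/k. Then xy^t z has p + (p!/k)·k = p + p! copies of a. Now the a-count is p+p! and (b-count)+2 = (p+p!-2)+2 = p+p!, so i ≠ j+2 fails. So xy^t z = a^{p+p!} b^{p+p!-2} ∉ L.
Contradiction. Therefore L is not regular.

a^{p+p!} b^{p+p!-2}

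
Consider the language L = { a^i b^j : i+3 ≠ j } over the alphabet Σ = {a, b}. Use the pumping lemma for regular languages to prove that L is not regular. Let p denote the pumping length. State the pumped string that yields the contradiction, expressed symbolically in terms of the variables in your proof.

Suppose for contradiction that L is regular, and let p be the pumping length.
Choose w = a^p b^{p+p!+3}. Since p ≠ (p+p!+3)-3 = p+p!, w ∈ L; and |w| ≥ p.
By the pumping lemma, w = xyz with |xy| ≤ p and y is nonempty.
Because |xy| ≤ p and w begins with p copies of a, we have y = a^k with 1 ≤ k ≤ p.
Since 1 ≤ k ≤ p, k divides p!; set t = 1 + p!/k. Then xy^t z has p + (p!/k)·k = p + p! copies of a. Now the a-count is p+p! and (b-count)-3 = (p+p!+3)-3 = p+p!, so i+3 ≠ j fails. So xy^t z = a^{p+p!} b^{p+p!+3} ∉ L.
Contradiction. Therefore L is not regular.

a^{p+p!} b^{p+p!+3}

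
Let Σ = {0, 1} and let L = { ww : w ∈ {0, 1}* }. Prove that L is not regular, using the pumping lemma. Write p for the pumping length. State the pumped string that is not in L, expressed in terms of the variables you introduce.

Assume L is regular; let p be its pumping constant.
Take w = 0^p 1^p 0^p 1^p = uu where u = 0^p1^p; then w ∈ L and |w| = 4p ≥ p.
By the pumping lemma, w = xyz with |xy| ≤ p and |y| > 0.
Since the first p symbols of w are all 0's and |xy| ≤ p, y lies entirely in the leading 0-block: y = 0^k for some k with 1 ≤ k ≤ p.
Pump with i = 2: xy^2z = 0^{p+k} 1^p 0^p 1^p, of length 4p+k. Suppose this equals vv. The string starts with 0 and ends with 1, so v does too; thus the boundary between the two copies of v is a 1→0 transition. There is exactly one such transition, at position 2p+k, so |v| = 2p+k and |vv| = 4p+2k ≠ 4p+k since k ≥ 1. So xy^2z ∉ L.
This is a contradiction; hence L is not regular.

0^{p+k} 1^p 0^p 1^p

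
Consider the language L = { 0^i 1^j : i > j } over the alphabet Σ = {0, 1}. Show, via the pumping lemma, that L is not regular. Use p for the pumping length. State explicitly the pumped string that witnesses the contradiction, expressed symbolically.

0^{p+1-k} 1^p

Assume L is regular; let p be its pumping constant.
Choose w = 0^{p+1} 1^p ∈ L, with |w| = 2p+1 ≥ p.
The pumping lemma gives a decomposition w = xyz where |xy| ≤ p and |y| ≥ 1.
The first p characters of w are 0's, so xy (and hence y) consists only of 0's. Write y = 0^k, 1 ≤ k ≤ p.
Consider xy^0z = xz = 0^{p+1-k} 1^p. Since k ≥ 1, the 0-count p+1-k is at most p, so i > j fails; thus xz ∉ L.
Contradiction. Therefore L is not regular.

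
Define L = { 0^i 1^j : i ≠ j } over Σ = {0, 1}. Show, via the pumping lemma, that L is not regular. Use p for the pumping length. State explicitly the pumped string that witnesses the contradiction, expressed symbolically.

0^{p+p!} 1^{p+p!}

Toward a contradiction, assume L is regular with pumping length p.
Choose w = 0^p 1^{p+p!}. Since p ≠ p+p!, w ∈ L; and |w| ≥ p.
The pumping lemma gives a decomposition w = xyz where |xy| ≤ p and y is nonempty.
Because |xy| ≤ p and w begins with p copies of 0, we have y = 0^k with 1 ≤ k ≤ p.
Since 1 ≤ k ≤ p, k divides p!; set t = 1 + p!/k. Then xy^t z has p + (p!/k)·k = p + p! copies of 0. Now the 0-count equals the 1-count, so i ≠ j fails. So xy^t z = 0^{p+p!} 1^{p+p!} ∉ L.
This contradicts the pumping lemma, so L is not regular.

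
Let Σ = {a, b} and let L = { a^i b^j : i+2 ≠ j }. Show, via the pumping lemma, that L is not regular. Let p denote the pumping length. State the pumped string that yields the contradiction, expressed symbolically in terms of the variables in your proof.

a^{p+p!} b^{p+p!+2}

Assume L is regular. Let p be the pumping length given by the pumping lemma.
Choose w = a^p b^{p+p!+2}. Since p ≠ (p+p!+2)-2 = p+p!, w ∈ L; and |w| ≥ p.
The pumping lemma gives a decomposition w = xyz where |xy| ≤ p and |y| > 0.
Because |xy| ≤ p and w begins with p copies of a, we have y = a^k with 1 ≤ k ≤ p.
Since 1 ≤ k ≤ p, k divides p!; set t = 1 + p!/k. Then xy^t z has p + (p!/k)·k = p + p! copies of a. Now the a-count is p+p! and (b-count)-2 = (p+p!+2)-2 = p+p!, so i+2 ≠ j fails. So xy^t z = a^{p+p!} b^{p+p!+2} ∉ L.
This is a contradiction; hence L is not regular.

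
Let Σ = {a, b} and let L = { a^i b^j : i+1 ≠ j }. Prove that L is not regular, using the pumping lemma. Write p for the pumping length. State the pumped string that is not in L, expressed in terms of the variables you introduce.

a^{p+p!} b^{p+p!+1}

Assume L is regular; let p be its pumping constant.
Choose w = a^p b^{p+p!+1}. Since p ≠ (p+p!+1)-1 = p+p!, w ∈ L; and |w| ≥ p.
By the pumping lemma, w = xyz with |xy| ≤ p and |y| ≥ 1.
Because |xy| ≤ p and w begins with p copies of a, we have y = a^k with 1 ≤ k ≤ p.
Since 1 ≤ k ≤ p, k divides p!; set t = 1 + p!/k. Then xy^t z has p + (p!/k)·k = p + p! copies of a. Now the a-count is p+p! and (b-count)-1 = (p+p!+1)-1 = p+p!, so i+1 ≠ j fails. So xy^t z = a^{p+p!} b^{p+p!+1} ∉ L.
This is a contradiction; hence L is not regular.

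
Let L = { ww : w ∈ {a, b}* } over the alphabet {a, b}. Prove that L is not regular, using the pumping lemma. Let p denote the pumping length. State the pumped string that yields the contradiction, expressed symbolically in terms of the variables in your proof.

Toward a contradiction, assume L is regular with pumping length p.
Take w = a^p b^p a^p b^p = uu where u = a^pb^p; then w ∈ L and |w| = 4p ≥ p.
By the pumping lemma, w = xyz with |xy| ≤ p and |y| ≥ 1.
The first p characters of w are a's, so xy (and hence y) consists only of a's. Write y = a^k, 1 ≤ k ≤ p.
Pump with i = 2: xy^2z = a^{p+k} b^p a^p b^p, of length 4p+k. Suppose this equals vv. The string starts with a and ends with b, so v does too; thus the boundary between the two copies of v is a b→a transition. There is exactly one such transition, at position 2p+k, so |v| = 2p+k and |vv| = 4p+2k ≠ 4p+k since k ≥ 1. So xy^2z ∉ L.
This is a contradiction; hence L is not regular.

a^{p+k} b^p a^p b^p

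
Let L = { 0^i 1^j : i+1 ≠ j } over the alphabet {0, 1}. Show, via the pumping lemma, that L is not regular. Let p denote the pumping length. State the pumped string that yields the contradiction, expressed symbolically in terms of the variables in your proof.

Toward a contradiction, assume L is regular with pumping length p.
Choose w = 0^p 1^{p+p!+1}. Since p ≠ (p+p!+1)-1 = p+p!, w ∈ L; and |w| ≥ p.
By the pumping lemma, w = xyz with |xy| ≤ p and y is nonempty.
The first p characters of w are 0's, so xy (and hence y) consists only of 0's. Write y = 0^k, 1 ≤ k ≤ p.
Since 1 ≤ k ≤ p, k divides p!; set t = 1 + p!/k. Then xy^t z has p + (p!/k)·k = p + p! copies of 0. Now the 0-count is p+p! and (1-count)-1 = (p+p!+1)-1 = p+p!, so i+1 ≠ j fails. So xy^t z = 0^{p+p!} 1^{p+p!+1} ∉ L.
This is a contradiction; hence L is not regular.

0^{p+p!} 1^{p+p!+1}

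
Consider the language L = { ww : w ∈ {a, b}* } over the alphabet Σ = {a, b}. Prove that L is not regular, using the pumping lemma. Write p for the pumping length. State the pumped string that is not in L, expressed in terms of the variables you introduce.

a^{p+k} b^p a^p b^p

Assume L is regular; let p be its pumping constant.
Take w = a^p b^p a^p b^p = uu where u = a^pb^p; then w ∈ L and |w| = 4p ≥ p.
Write w = xyz as guaranteed by the lemma, with |xy| ≤ p and |y| > 0.
Because |xy| ≤ p and w begins with p copies of a, we have y = a^k with 1 ≤ k ≤ p.
Pump with i = 2: xy^2z = a^{p+k} b^p a^p b^p, of length 4p+k. Suppose this equals vv. The string starts with a and ends with b, so v does too; thus the boundary between the two copies of v is a b→a transition. There is exactly one such transition, at position 2p+k, so |v| = 2p+k and |vv| = 4p+2k ≠ 4p+k since k ≥ 1. So xy^2z ∉ L.
This is a contradiction; hence L is not regular.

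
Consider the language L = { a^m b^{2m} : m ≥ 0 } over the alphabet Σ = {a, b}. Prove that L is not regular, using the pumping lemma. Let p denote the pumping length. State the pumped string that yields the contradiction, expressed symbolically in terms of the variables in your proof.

Suppose for contradiction that L is regular, and let p be the pumping length.
Take w = a^p b^{2p}. Then w ∈ L and |w| = 3p ≥ p.
The pumping lemma gives a decomposition w = xyz where |xy| ≤ p and y is nonempty.
Because |xy| ≤ p and w begins with p copies of a, we have y = a^k with 1 ≤ k ≤ p.
Pump with i = 2: xy^2z = a^{p+k} b^{2p}. For this to lie in L we would need 2p = 2(p+k), which forces k = 0. But k ≥ 1, so xy^2z ∉ L.
Contradiction. Therefore L is not regular.

a^{p+k} b^{2p}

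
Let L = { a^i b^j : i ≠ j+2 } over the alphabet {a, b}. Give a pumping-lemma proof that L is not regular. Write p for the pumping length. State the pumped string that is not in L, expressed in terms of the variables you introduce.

Suppose for contradiction that L is regular, and let p be the pumping length.
Choose w = a^p b^{p+p!-2}. Since p ≠ (p+p!-2)+2 = p+p!, w ∈ L; and |w| ≥ p.
Write w = xyz as guaranteed by the lemma, with |xy| ≤ p and |y| > 0.
The first p characters of w are a's, so xy (and hence y) consists only of a's. Write y = a^k, 1 ≤ k ≤ p.
Since 1 ≤ k ≤ p, k divides p!; set t = 1 + p!/k. Then xy^t z has p + (p!/k)·k = p + p! copies of a. Now the a-count is p+p! and (b-count)+2 = (p+p!-2)+2 = p+p!, so i ≠ j+2 fails. So xy^t z = a^{p+p!} b^{p+p!-2} ∉ L.
This contradicts the pumping lemma, so L is not regular.

a^{p+p!} b^{p+p!-2}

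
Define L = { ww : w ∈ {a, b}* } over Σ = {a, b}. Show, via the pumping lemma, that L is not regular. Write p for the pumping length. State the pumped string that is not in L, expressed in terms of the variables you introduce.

Suppose for contradiction that L is regular, and let p be the pumping length.
Take w = a^p b^p a^p b^p = uu where u = a^pb^p; then w ∈ L and |w| = 4p ≥ p.
Write w = xyz as guaranteed by the lemma, with |xy| ≤ p and y is nonempty.
Because |xy| ≤ p and w begins with p copies of a, we have y = a^k with 1 ≤ k ≤ p.
Pump with i = 2: xy^2z = a^{p+k} b^p a^p b^p, of length 4p+k. Suppose this equals vv. The string starts with a and ends with b, so v does too; thus the boundary between the two copies of v is a b→a transition. There is exactly one such transition, at position 2p+k, so |v| = 2p+k and |vv| = 4p+2k ≠ 4p+k since k ≥ 1. So xy^2z ∉ L.
Contradiction. Therefore L is not regular.

a^{p+k} b^p a^p b^p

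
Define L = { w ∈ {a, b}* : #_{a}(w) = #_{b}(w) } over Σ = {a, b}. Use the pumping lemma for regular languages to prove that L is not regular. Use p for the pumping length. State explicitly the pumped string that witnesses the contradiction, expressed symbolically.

Assume L is regular; let p be its pumping constant.
Choose w = a^p b^p ∈ L with |w| = 2p ≥ p.
By the pumping lemma, w = xyz with |xy| ≤ p and y is nonempty.
Because |xy| ≤ p and w begins with p copies of a, we have y = a^k with 1 ≤ k ≤ p.
Pump with i = 2: xy^2z = a^{p+k} b^p has p+k occurrences of a but only p of b. Since k ≥ 1 the counts differ, so xy^2z ∉ L.
This contradicts the pumping lemma, so L is not regular.

a^{p+k} b^p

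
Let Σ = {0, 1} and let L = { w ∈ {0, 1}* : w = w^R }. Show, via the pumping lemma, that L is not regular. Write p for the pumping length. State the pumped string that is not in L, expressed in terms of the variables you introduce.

0^{p+k} 1 0^p

Assume L is regular. Let p be the pumping length given by the pumping lemma.
Take w = 0^p 1 0^p, a palindrome of length 2p+1 ≥ p.
The pumping lemma gives a decomposition w = xyz where |xy| ≤ p and |y| > 0.
The first p characters of w are 0's, so xy (and hence y) consists only of 0's. Write y = 0^k, 1 ≤ k ≤ p.
Pump with i = 2: xy^2z = 0^{p+k} 1 0^p. Its reverse is 0^p 1 0^{p+k}, which differs from xy^2z since k ≥ 1. So xy^2z is not a palindrome and xy^2z ∉ L.
This contradicts the pumping lemma, so L is not regular.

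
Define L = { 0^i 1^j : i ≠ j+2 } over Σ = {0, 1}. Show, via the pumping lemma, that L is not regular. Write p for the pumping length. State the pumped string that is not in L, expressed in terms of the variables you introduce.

Assume L is regular; let p be its pumping constant.
Choose w = 0^p 1^{p+p!-2}. Since p ≠ (p+p!-2)+2 = p+p!, w ∈ L; and |w| ≥ p.
By the pumping lemma, w = xyz with |xy| ≤ p and |y| > 0.
The first p characters of w are 0's, so xy (and hence y) consists only of 0's. Write y = 0^k, 1 ≤ k ≤ p.
Since 1 ≤ k ≤ p, k divides p!; set t = 1 + p!/k. Then xy^t z has p + (p!/k)·k = p + p! copies of 0. Now the 0-count is p+p! and (1-count)+2 = (p+p!-2)+2 = p+p!, so i ≠ j+2 fails. So xy^t z = 0^{p+p!} 1^{p+p!-2} ∉ L.
This contradicts the pumping lemma, so L is not regular.

0^{p+p!} 1^{p+p!-2}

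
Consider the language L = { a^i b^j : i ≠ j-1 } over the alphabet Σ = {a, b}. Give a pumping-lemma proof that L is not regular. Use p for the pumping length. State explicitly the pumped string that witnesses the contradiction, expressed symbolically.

a^{p+p!} b^{p+p!+1}

Toward a contradiction, assume L is regular with pumping length p.
Choose w = a^p b^{p+p!+1}. Since p ≠ (p+p!+1)-1 = p+p!, w ∈ L; and |w| ≥ p.
The pumping lemma gives a decomposition w = xyz where |xy| ≤ p and y is nonempty.
The first p characters of w are a's, so xy (and hence y) consists only of a's. Write y = a^k, 1 ≤ k ≤ p.
Since 1 ≤ k ≤ p, k divides p!; set t = 1 + p!/k. Then xy^t z has p + (p!/k)·k = p + p! copies of a. Now the a-count is p+p! and (b-count)-1 = (p+p!+1)-1 = p+p!, so i ≠ j-1 fails. So xy^t z = a^{p+p!} b^{p+p!+1} ∉ L.
Contradiction. Therefore L is not regular.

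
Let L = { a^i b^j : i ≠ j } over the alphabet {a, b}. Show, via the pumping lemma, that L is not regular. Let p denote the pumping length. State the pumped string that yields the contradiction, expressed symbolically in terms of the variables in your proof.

Toward a contradiction, assume L is regular with pumping length p.
Choose w = a^p b^{p+p!}. Since p ≠ p+p!, w ∈ L; and |w| ≥ p.
By the pumping lemma, w = xyz with |xy| ≤ p and |y| > 0.
Because |xy| ≤ p and w begins with p copies of a, we have y = a^k with 1 ≤ k ≤ p.
Since 1 ≤ k ≤ p, k divides p!; set t = 1 + p!/k. Then xy^t z has p + (p!/k)·k = p + p! copies of a. Now the a-count equals the b-count, so i ≠ j fails. So xy^t z = a^{p+p!} b^{p+p!} ∉ L.
This contradicts the pumping lemma, so L is not regular.

a^{p+p!} b^{p+p!}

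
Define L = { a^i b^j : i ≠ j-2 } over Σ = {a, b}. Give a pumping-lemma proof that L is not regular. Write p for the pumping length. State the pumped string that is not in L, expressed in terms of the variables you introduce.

a^{p+p!} b^{p+p!+2}

Assume L is regular. Let p be the pumping length given by the pumping lemma.
Choose w = a^p b^{p+p!+2}. Since p ≠ (p+p!+2)-2 = p+p!, w ∈ L; and |w| ≥ p.
By the pumping lemma, w = xyz with |xy| ≤ p and y is nonempty.
Since the first p symbols of w are all a's and |xy| ≤ p, y lies entirely in the leading a-block: y = a^k for some k with 1 ≤ k ≤ p.
Since 1 ≤ k ≤ p, k divides p!; set t = 1 + p!/k. Then xy^t z has p + (p!/k)·k = p + p! copies of a. Now the a-count is p+p! and (b-count)-2 = (p+p!+2)-2 = p+p!, so i ≠ j-2 fails. So xy^t z = a^{p+p!} b^{p+p!+2} ∉ L.
Contradiction. Therefore L is not regular.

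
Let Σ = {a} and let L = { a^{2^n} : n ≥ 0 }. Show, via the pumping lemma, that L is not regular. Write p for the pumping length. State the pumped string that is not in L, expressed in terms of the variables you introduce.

a^{2^p+k}

Assume L is regular; let p be its pumping constant.
Take w = a^{2^p} ∈ L with |w| = 2^p ≥ p.
By the pumping lemma, w = xyz with |xy| ≤ p and |y| ≥ 1.
Then y = a^k for some k with 1 ≤ k ≤ p.
Pump with i = 2: xy^2z = a^{2^p+k}. Since 1 ≤ k ≤ p < 2^p, we have 2^p < 2^p+k < 2^{p+1}, so 2^p+k is not a power of 2. So xy^2z ∉ L.
This is a contradiction; hence L is not regular.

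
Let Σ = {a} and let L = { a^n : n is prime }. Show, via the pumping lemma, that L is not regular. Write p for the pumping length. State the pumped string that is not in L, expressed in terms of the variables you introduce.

Assume L is regular. Let p be the pumping length given by the pumping lemma.
Let q be a prime with q ≥ p+2 (infinitely many primes exist), and take w = a^q ∈ L with |w| = q ≥ p.
The pumping lemma gives a decomposition w = xyz where |xy| ≤ p and y is nonempty.
Then y = a^k for some k with 1 ≤ k ≤ p.
Since 1 ≤ k ≤ p, |xz| = q-k. Pump with i = q+1: |xy^{q+1}z| = (q-k)+(q+1)k = q+qk = q(1+k), which is composite (both factors ≥ 2). So xy^{q+1}z = a^{q(1+k)} ∉ L.
This contradicts the pumping lemma, so L is not regular.

a^{q(1+k)}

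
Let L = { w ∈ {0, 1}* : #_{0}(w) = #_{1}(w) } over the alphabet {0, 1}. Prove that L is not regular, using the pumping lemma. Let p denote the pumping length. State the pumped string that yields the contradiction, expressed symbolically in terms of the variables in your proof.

Toward a contradiction, assume L is regular with pumping length p.
Choose w = 0^p 1^p ∈ L with |w| = 2p ≥ p.
By the pumping lemma, w = xyz with |xy| ≤ p and y is nonempty.
The first p characters of w are 0's, so xy (and hence y) consists only of 0's. Write y = 0^k, 1 ≤ k ≤ p.
Pump with i = 2: xy^2z = 0^{p+k} 1^p has p+k occurrences of 0 but only p of 1. Since k ≥ 1 the counts differ, so xy^2z ∉ L.
Contradiction. Therefore L is not regular.

0^{p+k} 1^p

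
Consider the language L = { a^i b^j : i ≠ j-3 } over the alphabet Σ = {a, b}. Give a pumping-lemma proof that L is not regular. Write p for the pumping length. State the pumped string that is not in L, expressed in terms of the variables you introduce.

Assume L is regular. Let p be the pumping length given by the pumping lemma.
Choose w = a^p b^{p+p!+3}. Since p ≠ (p+p!+3)-3 = p+p!, w ∈ L; and |w| ≥ p.
By the pumping lemma, w = xyz with |xy| ≤ p and |y| ≥ 1.
Since the first p symbols of w are all a's and |xy| ≤ p, y lies entirely in the leading a-block: y = a^k for some k with 1 ≤ k ≤ p.
Since 1 ≤ k ≤ p, k divides p!; set t = 1 + p!/k. Then xy^t z has p + (p!/k)·k = p + p! copies of a. Now the a-count is p+p! and (b-count)-3 = (p+p!+3)-3 = p+p!, so i ≠ j-3 fails. So xy^t z = a^{p+p!} b^{p+p!+3} ∉ L.
Contradiction. Therefore L is not regular.

a^{p+p!} b^{p+p!+3}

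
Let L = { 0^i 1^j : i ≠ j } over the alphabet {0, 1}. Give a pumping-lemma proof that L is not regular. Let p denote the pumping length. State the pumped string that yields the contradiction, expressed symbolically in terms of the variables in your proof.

0^{p+p!} 1^{p+p!}

Assume L is regular; let p be its pumping constant.
Choose w = 0^p 1^{p+p!}. Since p ≠ p+p!, w ∈ L; and |w| ≥ p.
The pumping lemma gives a decomposition w = xyz where |xy| ≤ p and |y| > 0.
Since the first p symbols of w are all 0's and |xy| ≤ p, y lies entirely in the leading 0-block: y = 0^k for some k with 1 ≤ k ≤ p.
Since 1 ≤ k ≤ p, k divides p!; set t = 1 + p!/k. Then xy^t z has p + (p!/k)·k = p + p! copies of 0. Now the 0-count equals the 1-count, so i ≠ j fails. So xy^t z = 0^{p+p!} 1^{p+p!} ∉ L.
Contradiction. Therefore L is not regular.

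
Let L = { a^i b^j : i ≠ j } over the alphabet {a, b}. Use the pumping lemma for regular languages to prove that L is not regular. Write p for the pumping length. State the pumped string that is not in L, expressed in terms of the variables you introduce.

a^{p+p!} b^{p+p!}

Assume L is regular. Let p be the pumping length given by the pumping lemma.
Choose w = a^p b^{p+p!}. Since p ≠ p+p!, w ∈ L; and |w| ≥ p.
Write w = xyz as guaranteed by the lemma, with |xy| ≤ p and |y| > 0.
The first p characters of w are a's, so xy (and hence y) consists only of a's. Write y = a^k, 1 ≤ k ≤ p.
Since 1 ≤ k ≤ p, k divides p!; set t = 1 + p!/k. Then xy^t z has p + (p!/k)·k = p + p! copies of a. Now the a-count equals the b-count, so i ≠ j fails. So xy^t z = a^{p+p!} b^{p+p!} ∉ L.
This is a contradiction; hence L is not regular.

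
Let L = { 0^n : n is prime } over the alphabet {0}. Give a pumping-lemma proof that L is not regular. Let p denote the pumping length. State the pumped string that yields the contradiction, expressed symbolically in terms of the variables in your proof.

Toward a contradiction, assume L is regular with pumping length p.
Let q be a prime with q ≥ p+2 (infinitely many primes exist), and take w = 0^q ∈ L with |w| = q ≥ p.
By the pumping lemma, w = xyz with |xy| ≤ p and |y| > 0.
Then y = 0^k for some k with 1 ≤ k ≤ p.
Since 1 ≤ k ≤ p, |xz| = q-k. Pump with i = q+1: |xy^{q+1}z| = (q-k)+(q+1)k = q+qk = q(1+k), which is composite (both factors ≥ 2). So xy^{q+1}z = 0^{q(1+k)} ∉ L.
Contradiction. Therefore L is not regular.

0^{q(1+k)}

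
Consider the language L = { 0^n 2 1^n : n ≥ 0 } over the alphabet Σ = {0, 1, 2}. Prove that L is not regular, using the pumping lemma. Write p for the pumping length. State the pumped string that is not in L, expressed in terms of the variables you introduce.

Toward a contradiction, assume L is regular with pumping length p.
Take w = 0^p 2 1^p ∈ L with |w| = 2p+1 ≥ p.
The pumping lemma gives a decomposition w = xyz where |xy| ≤ p and |y| ≥ 1.
The first p characters of w are 0's, so xy (and hence y) consists only of 0's. Write y = 0^k, 1 ≤ k ≤ p.
Pump with i = 2: xy^2z = 0^{p+k} 2 1^p, which would require p+k = p. But k ≥ 1, so xy^2z ∉ L.
Contradiction. Therefore L is not regular.

0^{p+k} 2 1^p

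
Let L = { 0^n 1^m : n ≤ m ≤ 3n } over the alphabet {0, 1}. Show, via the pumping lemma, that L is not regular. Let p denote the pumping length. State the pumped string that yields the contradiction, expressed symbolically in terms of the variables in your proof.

0^{p+k} 1^p

Assume L is regular. Let p be the pumping length given by the pumping lemma.
Take w = 0^p 1^p ∈ L (since p ≤ p ≤ 3p), with |w| = 2p ≥ p.
The pumping lemma gives a decomposition w = xyz where |xy| ≤ p and y is nonempty.
Because |xy| ≤ p and w begins with p copies of 0, we have y = 0^k with 1 ≤ k ≤ p.
Pump with i = 2: xy^2z = 0^{p+k} 1^p. Now n = p+k > p = m, so the condition n ≤ m fails. Thus xy^2z ∉ L.
This is a contradiction; hence L is not regular.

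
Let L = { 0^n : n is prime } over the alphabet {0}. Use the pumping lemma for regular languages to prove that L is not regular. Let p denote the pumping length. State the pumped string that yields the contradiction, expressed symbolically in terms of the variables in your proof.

0^{q(1+k)}

Assume L is regular. Let p be the pumping length given by the pumping lemma.
Let q be a prime with q ≥ p+2 (infinitely many primes exist), and take w = 0^q ∈ L with |w| = q ≥ p.
Write w = xyz as guaranteed by the lemma, with |xy| ≤ p and |y| > 0.
Then y = 0^k for some k with 1 ≤ k ≤ p.
Since 1 ≤ k ≤ p, |xz| = q-k. Pump with i = q+1: |xy^{q+1}z| = (q-k)+(q+1)k = q+qk = q(1+k), which is composite (both factors ≥ 2). So xy^{q+1}z = 0^{q(1+k)} ∉ L.
This contradicts the pumping lemma, so L is not regular.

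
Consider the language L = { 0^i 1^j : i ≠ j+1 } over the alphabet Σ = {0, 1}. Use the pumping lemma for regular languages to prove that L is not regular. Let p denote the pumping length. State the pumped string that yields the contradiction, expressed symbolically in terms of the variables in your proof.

Suppose for contradiction that L is regular, and let p be the pumping length.
Choose w = 0^p 1^{p+p!-1}. Since p ≠ (p+p!-1)+1 = p+p!, w ∈ L; and |w| ≥ p.
Write w = xyz as guaranteed by the lemma, with |xy| ≤ p and |y| > 0.
Since the first p symbols of w are all 0's and |xy| ≤ p, y lies entirely in the leading 0-block: y = 0^k for some k with 1 ≤ k ≤ p.
Since 1 ≤ k ≤ p, k divides p!; set t = 1 + p!/k. Then xy^t z has p + (p!/k)·k = p + p! copies of 0. Now the 0-count is p+p! and (1-count)+1 = (p+p!-1)+1 = p+p!, so i ≠ j+1 fails. So xy^t z = 0^{p+p!} 1^{p+p!-1} ∉ L.
Contradiction. Therefore L is not regular.

0^{p+p!} 1^{p+p!-1}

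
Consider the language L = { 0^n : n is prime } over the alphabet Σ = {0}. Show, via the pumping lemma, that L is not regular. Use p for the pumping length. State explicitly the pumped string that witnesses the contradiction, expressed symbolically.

0^{q(1+k)}

Toward a contradiction, assume L is regular with pumping length p.
Let q be a prime with q ≥ p+2 (infinitely many primes exist), and take w = 0^q ∈ L with |w| = q ≥ p.
The pumping lemma gives a decomposition w = xyz where |xy| ≤ p and y is nonempty.
Then y = 0^k for some k with 1 ≤ k ≤ p.
Since 1 ≤ k ≤ p, |xz| = q-k. Pump with i = q+1: |xy^{q+1}z| = (q-k)+(q+1)k = q+qk = q(1+k), which is composite (both factors ≥ 2). So xy^{q+1}z = 0^{q(1+k)} ∉ L.
This contradicts the pumping lemma, so L is not regular.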